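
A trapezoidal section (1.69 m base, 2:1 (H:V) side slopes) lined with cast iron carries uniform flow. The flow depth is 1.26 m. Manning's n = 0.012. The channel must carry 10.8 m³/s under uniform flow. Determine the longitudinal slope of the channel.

S = 0.000918

With bottom width b = 1.69 m and side slope z = 2: A = (b + zy)y = (1.69 + 2×1.26)×1.26 = 5.305 m²; P = b + 2y√(1+z²) = 1.69 + 2×1.26×2.236 = 7.325 m.
Hydraulic radius R = A/P = 5.305/7.325 = 0.7242 m.
From Manning's equation, S = [nQ / (1 A R^(2/3))]² = [0.012 × 10.8 / (1 × 5.305 × 0.7242^(2/3))]² = 0.000918.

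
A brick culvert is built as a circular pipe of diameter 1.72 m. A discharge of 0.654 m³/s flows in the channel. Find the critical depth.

At critical depth, Q² T / (g A³) = 1, i.e. A³/T = Q²/g = 0.654²/9.81 = 0.0436.
At y = 0.334 m: A³/T = 0.02344 — short.
At y = 0.472 m: A³/T = 0.09044 — over.
At y = 0.391 m: A³/T = 0.04342 — matches.

y_c = 0.391 m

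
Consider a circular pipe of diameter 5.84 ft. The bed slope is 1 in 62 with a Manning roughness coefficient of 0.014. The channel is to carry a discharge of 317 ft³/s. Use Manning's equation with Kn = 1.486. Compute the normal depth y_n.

Manning's equation rearranged: A R^(2/3) = nQ / (1.486·√S) = 0.014 × 317 / (1.486 × √0.01613) = 23.52.
At y = 4.31 ft: A R^(2/3) = 30.84 — high.
At y = 2.92 ft: A R^(2/3) = 17.24 — low.
At y = 3.54 ft: A R^(2/3) = 23.52 — matches.

y_n = 3.54 ft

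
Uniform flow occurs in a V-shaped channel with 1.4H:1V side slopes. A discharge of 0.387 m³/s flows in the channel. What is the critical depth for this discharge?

y_c = 0.435 m

At critical depth, Q² T / (g A³) = 1, i.e. A³/T = Q²/g = 0.387²/9.81 = 0.01527.
At y = 0.539 m: A³/T = 0.04458 — too large.
At y = 0.435 m: A³/T = 0.01526 — ≈ 0.01527.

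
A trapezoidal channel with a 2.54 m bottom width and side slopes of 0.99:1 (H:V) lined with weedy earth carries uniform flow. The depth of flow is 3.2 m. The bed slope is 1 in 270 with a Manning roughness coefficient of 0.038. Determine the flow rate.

With bottom width b = 2.54 m and side slope z = 0.99: A = (b + zy)y = (2.54 + 0.99×3.2)×3.2 = 18.27 m²; P = b + 2y√(1+z²) = 2.54 + 2×3.2×1.407 = 11.55 m.
Hydraulic radius R = A/P = 18.27/11.55 = 1.582 m.
Manning's equation: Q = (1/n) A R^(2/3) S^(1/2) = (1/0.038) × 18.27 × 1.582^(2/3) × 0.003704^(1/2) = 39.7 m³/s.

Q = 39.7 m³/s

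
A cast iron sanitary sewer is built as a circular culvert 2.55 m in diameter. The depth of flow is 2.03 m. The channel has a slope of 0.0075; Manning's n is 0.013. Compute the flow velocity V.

V = 5.62 m/s

For a circular section of diameter D = 2.55 m at depth y = 2.03 m, the central angle is θ = 2 arccos(1 − 2y/D) = 4.409 rad. Then A = (D²/8)(θ − sin θ) = 4.359 m² and P = Dθ/2 = 5.622 m.
Hydraulic radius R = A/P = 4.359/5.622 = 0.7755 m.
From Manning's equation, V = (1/n) R^(2/3) S^(1/2) = (1/0.013) × 0.7755^(2/3) × 0.0075^(1/2) = 5.62 m/s.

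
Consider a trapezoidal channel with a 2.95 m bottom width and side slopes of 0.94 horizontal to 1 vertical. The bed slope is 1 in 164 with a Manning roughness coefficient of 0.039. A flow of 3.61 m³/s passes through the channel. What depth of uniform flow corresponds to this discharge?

Manning's equation rearranged: A R^(2/3) = nQ / (1·√S) = 0.039 × 3.61 / (√0.006098) = 1.803.
Trying y = 0.871 m: A R^(2/3) = 2.373 — over.
Trying y = 0.743 m: A R^(2/3) = 1.805 — close enough.

y_n = 0.743 m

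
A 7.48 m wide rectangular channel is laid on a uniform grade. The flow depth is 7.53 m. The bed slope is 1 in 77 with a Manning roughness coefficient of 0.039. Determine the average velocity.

Flow area A = b·y = 7.48 × 7.53 = 56.32 m². Wetted perimeter P = b + 2y = 7.48 + 2×7.53 = 22.54 m.
Hydraulic radius R = A/P = 56.32/22.54 = 2.499 m.
From Manning's equation, V = (1/n) R^(2/3) S^(1/2) = (1/0.039) × 2.499^(2/3) × 0.01299^(1/2) = 5.38 m/s.

V = 5.38 m/s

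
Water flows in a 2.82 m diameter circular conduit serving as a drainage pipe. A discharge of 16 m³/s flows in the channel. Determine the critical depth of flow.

At critical depth, Q² T / (g A³) = 1, i.e. A³/T = Q²/g = 16²/9.81 = 26.1.
Try y = 2.26 m: A³/T = 68.65 — over.
Try y = 1.78 m: A³/T = 26.35 — close enough.

y_c = 1.78 m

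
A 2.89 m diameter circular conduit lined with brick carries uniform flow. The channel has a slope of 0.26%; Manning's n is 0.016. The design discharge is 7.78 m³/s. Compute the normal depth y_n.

Manning's equation rearranged: A R^(2/3) = nQ / (1·√S) = 0.016 × 7.78 / (√0.0026) = 2.441.
Trying y = 1.18 m: A R^(2/3) = 1.848 — too small.
Trying y = 1.51 m: A R^(2/3) = 2.844 — too large.
Trying y = 1.38 m: A R^(2/3) = 2.441 — ≈ 2.441.

y_n = 1.38 m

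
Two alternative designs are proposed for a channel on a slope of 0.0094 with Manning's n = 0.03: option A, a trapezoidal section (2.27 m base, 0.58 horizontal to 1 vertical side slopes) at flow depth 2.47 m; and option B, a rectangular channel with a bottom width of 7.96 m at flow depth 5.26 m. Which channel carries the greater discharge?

channel B

Channel A: With bottom width b = 2.27 m and side slope z = 0.58: A = (b + zy)y = (2.27 + 0.58×2.47)×2.47 = 9.145 m²; P = b + 2y√(1+z²) = 2.27 + 2×2.47×1.156 = 7.981 m. Hydraulic radius R = A/P = 9.145/7.981 = 1.146 m. Q_A = (1/0.03)·9.145·1.146^(2/3)·√0.0094 = 32.37 m³/s.
Channel B: Flow area A = b·y = 7.96 × 5.26 = 41.87 m². Wetted perimeter P = b + 2y = 7.96 + 2×5.26 = 18.48 m. Hydraulic radius R = A/P = 41.87/18.48 = 2.266 m. Q_B = (1/0.03)·41.87·2.266^(2/3)·√0.0094 = 233.4 m³/s.
Q_A = 32.37 m³/s vs Q_B = 233.4 m³/s, so channel B carries more.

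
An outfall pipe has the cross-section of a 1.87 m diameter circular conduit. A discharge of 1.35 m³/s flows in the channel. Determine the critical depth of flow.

y_c = 0.555 m

At critical depth, Q² T / (g A³) = 1, i.e. A³/T = Q²/g = 1.35²/9.81 = 0.1858.
Try y = 0.611 m: A³/T = 0.2702 — too large.
Try y = 0.555 m: A³/T = 0.1862 — close enough.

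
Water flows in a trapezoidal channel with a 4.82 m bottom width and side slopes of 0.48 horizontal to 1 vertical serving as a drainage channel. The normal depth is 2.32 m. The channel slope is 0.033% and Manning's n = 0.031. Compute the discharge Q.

Q = 10 m³/s

With bottom width b = 4.82 m and side slope z = 0.48: A = (b + zy)y = (4.82 + 0.48×2.32)×2.32 = 13.77 m²; P = b + 2y√(1+z²) = 4.82 + 2×2.32×1.109 = 9.967 m.
Hydraulic radius R = A/P = 13.77/9.967 = 1.381 m.
Manning's equation: Q = (1/n) A R^(2/3) S^(1/2) = (1/0.031) × 13.77 × 1.381^(2/3) × 0.00033^(1/2) = 10 m³/s.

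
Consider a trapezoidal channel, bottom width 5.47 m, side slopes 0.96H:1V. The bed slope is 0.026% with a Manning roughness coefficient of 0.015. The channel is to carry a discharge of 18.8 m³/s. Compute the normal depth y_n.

Manning's equation rearranged: A R^(2/3) = nQ / (1·√S) = 0.015 × 18.8 / (√0.00026) = 17.49.
Try y = 1.51 m: A R^(2/3) = 11.01 — low.
Try y = 2.29 m: A R^(2/3) = 22.87 — high.
Try y = 1.97 m: A R^(2/3) = 17.51 — matches.

y_n = 1.97 m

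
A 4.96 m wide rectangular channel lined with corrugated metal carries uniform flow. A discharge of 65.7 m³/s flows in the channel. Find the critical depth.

For a rectangular channel, critical depth y_c = (q²/g)^(1/3) where q = Q/b = 65.7/4.96 = 13.25 m²/s.
So y_c = (13.25²/9.81)^(1/3) = 2.62 m.

y_c = 2.62 m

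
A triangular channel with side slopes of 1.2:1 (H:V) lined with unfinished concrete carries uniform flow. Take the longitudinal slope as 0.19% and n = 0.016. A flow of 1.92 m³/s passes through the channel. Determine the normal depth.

Manning's equation rearranged: A R^(2/3) = nQ / (1·√S) = 0.016 × 1.92 / (√0.0019) = 0.7048.
Trying y = 0.801 m: A R^(2/3) = 0.3509 — low.
Trying y = 1.12 m: A R^(2/3) = 0.8578 — high.
Trying y = 1.04 m: A R^(2/3) = 0.704 — close enough.

y_n = 1.04 m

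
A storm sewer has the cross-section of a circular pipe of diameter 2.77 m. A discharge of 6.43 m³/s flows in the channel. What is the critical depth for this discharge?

y_c = 1.11 m

At critical depth, Q² T / (g A³) = 1, i.e. A³/T = Q²/g = 6.43²/9.81 = 4.215.
Trying y = 0.873 m: A³/T = 1.676 — low.
Trying y = 1.11 m: A³/T = 4.232 — close enough.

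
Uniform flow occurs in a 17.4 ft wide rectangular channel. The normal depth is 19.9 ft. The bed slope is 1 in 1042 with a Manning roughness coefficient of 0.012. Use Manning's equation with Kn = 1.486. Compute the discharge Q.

Flow area A = b·y = 17.4 × 19.9 = 346.3 ft². Wetted perimeter P = b + 2y = 17.4 + 2×19.9 = 57.2 ft.
Hydraulic radius R = A/P = 346.3/57.2 = 6.053 ft.
Manning's equation: Q = (1.486/n) A R^(2/3) S^(1/2) = (1.486/0.012) × 346.3 × 6.053^(2/3) × 0.0009597^(1/2) = 4410 ft³/s.

Q = 4410 ft³/s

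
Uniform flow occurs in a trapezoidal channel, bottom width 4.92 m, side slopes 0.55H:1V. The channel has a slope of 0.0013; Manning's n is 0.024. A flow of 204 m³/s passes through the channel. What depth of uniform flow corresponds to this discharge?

Manning's equation rearranged: A R^(2/3) = nQ / (1·√S) = 0.024 × 204 / (√0.0013) = 135.8.
At y = 6.37 m: A R^(2/3) = 105.5 — low.
At y = 8.55 m: A R^(2/3) = 184.8 — high.
At y = 7.28 m: A R^(2/3) = 135.6 — matches.

y_n = 7.28 m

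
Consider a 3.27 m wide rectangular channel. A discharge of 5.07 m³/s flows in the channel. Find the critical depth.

y_c = 0.626 m

For a rectangular channel, critical depth y_c = (q²/g)^(1/3) where q = Q/b = 5.07/3.27 = 1.55 m²/s.
So y_c = (1.55²/9.81)^(1/3) = 0.626 m.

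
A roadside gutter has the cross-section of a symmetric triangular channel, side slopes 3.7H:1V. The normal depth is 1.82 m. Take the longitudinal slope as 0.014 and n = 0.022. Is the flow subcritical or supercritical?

supercritical

For a triangular section with side slope z = 3.7: A = zy² = 3.7×1.82² = 12.26 m²; P = 2y√(1+z²) = 2×1.82×3.833 = 13.95 m.
Hydraulic radius R = A/P = 12.26/13.95 = 0.8785 m.
V = (1/n) R^(2/3) √S = (1/0.022) × 0.8785^(2/3) × √0.014 = 4.933 m/s. Hydraulic depth D_h = A/T = 12.26/13.47 = 0.91 m.
Froude number Fr = V/√(g·D_h) = 4.933/√(9.81×0.91) = 1.65, which is greater than 1, so the flow is supercritical.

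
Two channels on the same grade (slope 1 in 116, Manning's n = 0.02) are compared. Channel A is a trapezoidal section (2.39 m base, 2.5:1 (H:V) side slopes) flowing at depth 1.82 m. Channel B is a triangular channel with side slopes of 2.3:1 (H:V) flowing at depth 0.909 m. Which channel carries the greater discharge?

Channel A: With bottom width b = 2.39 m and side slope z = 2.5: A = (b + zy)y = (2.39 + 2.5×1.82)×1.82 = 12.63 m²; P = b + 2y√(1+z²) = 2.39 + 2×1.82×2.693 = 12.19 m. Hydraulic radius R = A/P = 12.63/12.19 = 1.036 m. Q_A = (1/0.02)·12.63·1.036^(2/3)·√0.008621 = 60.04 m³/s.
Channel B: For a triangular section with side slope z = 2.3: A = zy² = 2.3×0.909² = 1.9 m²; P = 2y√(1+z²) = 2×0.909×2.508 = 4.56 m. Hydraulic radius R = A/P = 1.9/4.56 = 0.4168 m. Q_B = (1/0.02)·1.9·0.4168^(2/3)·√0.008621 = 4.923 m³/s.
Q_A = 60.04 m³/s vs Q_B = 4.923 m³/s, so channel A carries more.

channel A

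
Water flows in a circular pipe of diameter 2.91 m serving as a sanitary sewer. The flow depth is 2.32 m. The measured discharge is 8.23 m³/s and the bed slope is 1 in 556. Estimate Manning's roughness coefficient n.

n = 0.027

For a circular section of diameter D = 2.91 m at depth y = 2.32 m, the central angle is θ = 2 arccos(1 − 2y/D) = 4.415 rad. Then A = (D²/8)(θ − sin θ) = 5.685 m² and P = Dθ/2 = 6.424 m.
Hydraulic radius R = A/P = 5.685/6.424 = 0.885 m.
Rearranging Manning's equation: n = (1/Q) A R^(2/3) S^(1/2) = (1/8.23) × 5.685 × 0.885^(2/3) × √0.001799 = 0.027.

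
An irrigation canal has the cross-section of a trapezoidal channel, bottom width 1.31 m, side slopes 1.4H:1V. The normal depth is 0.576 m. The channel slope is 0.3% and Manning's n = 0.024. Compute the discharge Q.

With bottom width b = 1.31 m and side slope z = 1.4: A = (b + zy)y = (1.31 + 1.4×0.576)×0.576 = 1.219 m²; P = b + 2y√(1+z²) = 1.31 + 2×0.576×1.72 = 3.292 m.
Hydraulic radius R = A/P = 1.219/3.292 = 0.3703 m.
Manning's equation: Q = (1/n) A R^(2/3) S^(1/2) = (1/0.024) × 1.219 × 0.3703^(2/3) × 0.003^(1/2) = 1.43 m³/s.

Q = 1.43 m³/s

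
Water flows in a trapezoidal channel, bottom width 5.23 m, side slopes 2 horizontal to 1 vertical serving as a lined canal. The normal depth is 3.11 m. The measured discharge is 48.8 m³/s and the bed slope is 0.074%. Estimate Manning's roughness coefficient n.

n = 0.03

With bottom width b = 5.23 m and side slope z = 2: A = (b + zy)y = (5.23 + 2×3.11)×3.11 = 35.61 m²; P = b + 2y√(1+z²) = 5.23 + 2×3.11×2.236 = 19.14 m.
Hydraulic radius R = A/P = 35.61/19.14 = 1.861 m.
Rearranging Manning's equation: n = (1/Q) A R^(2/3) S^(1/2) = (1/48.8) × 35.61 × 1.861^(2/3) × √0.00074 = 0.03.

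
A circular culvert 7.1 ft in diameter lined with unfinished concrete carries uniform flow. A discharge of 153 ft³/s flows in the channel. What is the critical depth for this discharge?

y_c = 3.19 ft

At critical depth, Q² T / (g A³) = 1, i.e. A³/T = Q²/g = 153²/32.2 = 727.
At y = 3.76 ft: A³/T = 1361 — over.
At y = 3.19 ft: A³/T = 726 — matches.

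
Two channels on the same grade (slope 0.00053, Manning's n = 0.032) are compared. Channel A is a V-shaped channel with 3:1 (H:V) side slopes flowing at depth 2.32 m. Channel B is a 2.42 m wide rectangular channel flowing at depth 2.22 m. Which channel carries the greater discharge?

Channel A: For a triangular section with side slope z = 3: A = zy² = 3×2.32² = 16.15 m²; P = 2y√(1+z²) = 2×2.32×3.162 = 14.67 m. Hydraulic radius R = A/P = 16.15/14.67 = 1.1 m. Q_A = (1/0.032)·16.15·1.1^(2/3)·√0.00053 = 12.38 m³/s.
Channel B: Flow area A = b·y = 2.42 × 2.22 = 5.372 m². Wetted perimeter P = b + 2y = 2.42 + 2×2.22 = 6.86 m. Hydraulic radius R = A/P = 5.372/6.86 = 0.7831 m. Q_B = (1/0.032)·5.372·0.7831^(2/3)·√0.00053 = 3.284 m³/s.
Q_A = 12.38 m³/s vs Q_B = 3.284 m³/s, so channel A carries more.

channel A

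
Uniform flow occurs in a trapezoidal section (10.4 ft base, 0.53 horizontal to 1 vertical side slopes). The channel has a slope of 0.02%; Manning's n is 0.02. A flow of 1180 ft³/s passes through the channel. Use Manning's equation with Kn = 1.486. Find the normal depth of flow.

Manning's equation rearranged: A R^(2/3) = nQ / (1.486·√S) = 0.02 × 1180 / (1.486 × √0.0002) = 1123.
At y = 13.2 ft: A R^(2/3) = 732.8 — too small.
At y = 19.1 ft: A R^(2/3) = 1476 — too large.
At y = 16.6 ft: A R^(2/3) = 1126 — close enough.

y_n = 16.6 ft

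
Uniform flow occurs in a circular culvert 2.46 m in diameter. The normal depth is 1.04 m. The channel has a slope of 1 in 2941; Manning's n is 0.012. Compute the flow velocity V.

For a circular section of diameter D = 2.46 m at depth y = 1.04 m, the central angle is θ = 2 arccos(1 − 2y/D) = 2.831 rad. Then A = (D²/8)(θ − sin θ) = 1.911 m² and P = Dθ/2 = 3.483 m.
Hydraulic radius R = A/P = 1.911/3.483 = 0.5487 m.
From Manning's equation, V = (1/n) R^(2/3) S^(1/2) = (1/0.012) × 0.5487^(2/3) × 0.00034^(1/2) = 1.03 m/s.

V = 1.03 m/s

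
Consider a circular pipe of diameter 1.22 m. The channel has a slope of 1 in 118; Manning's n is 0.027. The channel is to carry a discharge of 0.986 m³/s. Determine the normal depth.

y_n = 0.643 m

Manning's equation rearranged: A R^(2/3) = nQ / (1·√S) = 0.027 × 0.986 / (√0.008475) = 0.2892.
Try y = 0.715 m: A R^(2/3) = 0.3432 — over.
Try y = 0.554 m: A R^(2/3) = 0.2242 — short.
Try y = 0.643 m: A R^(2/3) = 0.2893 — matches.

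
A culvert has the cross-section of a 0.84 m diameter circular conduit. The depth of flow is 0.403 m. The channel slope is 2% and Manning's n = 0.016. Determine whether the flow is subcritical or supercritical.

supercritical

For a circular section of diameter D = 0.84 m at depth y = 0.403 m, the central angle is θ = 2 arccos(1 − 2y/D) = 3.061 rad. Then A = (D²/8)(θ − sin θ) = 0.2628 m² and P = Dθ/2 = 1.285 m.
Hydraulic radius R = A/P = 0.2628/1.285 = 0.2045 m.
V = (1/n) R^(2/3) √S = (1/0.016) × 0.2045^(2/3) × √0.02 = 3.068 m/s. Hydraulic depth D_h = A/T = 0.2628/0.8393 = 0.3131 m.
Froude number Fr = V/√(g·D_h) = 3.068/√(9.81×0.3131) = 1.75, which is greater than 1, so the flow is supercritical.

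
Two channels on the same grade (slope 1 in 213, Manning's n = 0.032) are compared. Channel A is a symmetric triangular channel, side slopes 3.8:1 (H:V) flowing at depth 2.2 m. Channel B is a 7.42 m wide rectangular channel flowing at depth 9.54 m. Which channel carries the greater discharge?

channel B

Channel A: For a triangular section with side slope z = 3.8: A = zy² = 3.8×2.2² = 18.39 m²; P = 2y√(1+z²) = 2×2.2×3.929 = 17.29 m. Hydraulic radius R = A/P = 18.39/17.29 = 1.064 m. Q_A = (1/0.032)·18.39·1.064^(2/3)·√0.004695 = 41.04 m³/s.
Channel B: Flow area A = b·y = 7.42 × 9.54 = 70.79 m². Wetted perimeter P = b + 2y = 7.42 + 2×9.54 = 26.5 m. Hydraulic radius R = A/P = 70.79/26.5 = 2.671 m. Q_B = (1/0.032)·70.79·2.671^(2/3)·√0.004695 = 291.8 m³/s.
Q_A = 41.04 m³/s vs Q_B = 291.8 m³/s, so channel B carries more.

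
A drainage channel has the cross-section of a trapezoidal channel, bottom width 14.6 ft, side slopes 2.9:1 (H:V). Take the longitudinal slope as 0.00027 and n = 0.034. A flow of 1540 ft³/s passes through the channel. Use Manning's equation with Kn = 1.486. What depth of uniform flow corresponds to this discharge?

Manning's equation rearranged: A R^(2/3) = nQ / (1.486·√S) = 0.034 × 1540 / (1.486 × √0.00027) = 2144.
At y = 14.5 ft: A R^(2/3) = 3267 — high.
At y = 9.1 ft: A R^(2/3) = 1133 — low.
At y = 12.1 ft: A R^(2/3) = 2151 — close enough.

y_n = 12.1 ft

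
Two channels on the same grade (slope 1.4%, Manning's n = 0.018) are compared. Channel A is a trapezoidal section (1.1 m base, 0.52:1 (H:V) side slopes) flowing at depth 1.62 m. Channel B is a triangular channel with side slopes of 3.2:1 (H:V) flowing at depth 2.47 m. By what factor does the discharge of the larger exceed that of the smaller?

9.11

Channel A: With bottom width b = 1.1 m and side slope z = 0.52: A = (b + zy)y = (1.1 + 0.52×1.62)×1.62 = 3.147 m²; P = b + 2y√(1+z²) = 1.1 + 2×1.62×1.127 = 4.752 m. Hydraulic radius R = A/P = 3.147/4.752 = 0.6622 m. Q_A = (1/0.018)·3.147·0.6622^(2/3)·√0.014 = 15.71 m³/s.
Channel B: For a triangular section with side slope z = 3.2: A = zy² = 3.2×2.47² = 19.52 m²; P = 2y√(1+z²) = 2×2.47×3.353 = 16.56 m. Hydraulic radius R = A/P = 19.52/16.56 = 1.179 m. Q_B = (1/0.018)·19.52·1.179^(2/3)·√0.014 = 143.2 m³/s.
The larger discharge is 143.2 m³/s and the smaller is 15.71 m³/s; the ratio is 9.11.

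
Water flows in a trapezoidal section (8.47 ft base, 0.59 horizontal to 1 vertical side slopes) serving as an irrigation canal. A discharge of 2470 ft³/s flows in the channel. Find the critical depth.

y_c = 10.7 ft

At critical depth, Q² T / (g A³) = 1, i.e. A³/T = Q²/g = 2470²/32.2 = 189500.
Trying y = 13.5 ft: A³/T = 447600 — over.
Trying y = 8.96 ft: A³/T = 98330 — short.
Trying y = 10.7 ft: A³/T = 187600 — close enough.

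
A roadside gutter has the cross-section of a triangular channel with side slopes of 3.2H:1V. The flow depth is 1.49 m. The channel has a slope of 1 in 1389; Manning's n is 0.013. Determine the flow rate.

Q = 11.7 m³/s

For a triangular section with side slope z = 3.2: A = zy² = 3.2×1.49² = 7.104 m²; P = 2y√(1+z²) = 2×1.49×3.353 = 9.991 m.
Hydraulic radius R = A/P = 7.104/9.991 = 0.7111 m.
Manning's equation: Q = (1/n) A R^(2/3) S^(1/2) = (1/0.013) × 7.104 × 0.7111^(2/3) × 0.0007199^(1/2) = 11.7 m³/s.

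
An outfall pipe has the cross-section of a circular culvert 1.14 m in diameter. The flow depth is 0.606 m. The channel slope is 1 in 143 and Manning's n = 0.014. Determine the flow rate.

For a circular section of diameter D = 1.14 m at depth y = 0.606 m, the central angle is θ = 2 arccos(1 − 2y/D) = 3.268 rad. Then A = (D²/8)(θ − sin θ) = 0.5514 m² and P = Dθ/2 = 1.863 m.
Hydraulic radius R = A/P = 0.5514/1.863 = 0.296 m.
Manning's equation: Q = (1/n) A R^(2/3) S^(1/2) = (1/0.014) × 0.5514 × 0.296^(2/3) × 0.006993^(1/2) = 1.46 m³/s.

Q = 1.46 m³/s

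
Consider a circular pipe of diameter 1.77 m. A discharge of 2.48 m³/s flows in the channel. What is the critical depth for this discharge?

y_c = 0.773 m

At critical depth, Q² T / (g A³) = 1, i.e. A³/T = Q²/g = 2.48²/9.81 = 0.627.
At y = 0.988 m: A³/T = 1.602 — high.
At y = 0.569 m: A³/T = 0.1928 — low.
At y = 0.773 m: A³/T = 0.627 — close enough.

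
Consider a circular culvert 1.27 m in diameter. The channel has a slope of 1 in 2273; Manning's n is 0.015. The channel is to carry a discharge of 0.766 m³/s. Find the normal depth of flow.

Manning's equation rearranged: A R^(2/3) = nQ / (1·√S) = 0.015 × 0.766 / (√0.0004399) = 0.5478.
At y = 0.744 m: A R^(2/3) = 0.3817 — too small.
At y = 1.18 m: A R^(2/3) = 0.6338 — too large.
At y = 0.968 m: A R^(2/3) = 0.5476 — close enough.

y_n = 0.968 m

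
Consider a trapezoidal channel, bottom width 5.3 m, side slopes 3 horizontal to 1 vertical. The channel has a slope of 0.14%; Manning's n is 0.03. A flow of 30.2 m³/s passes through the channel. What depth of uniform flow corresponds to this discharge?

y_n = 1.92 m

Manning's equation rearranged: A R^(2/3) = nQ / (1·√S) = 0.03 × 30.2 / (√0.0014) = 24.21.
Try y = 1.38 m: A R^(2/3) = 12.4 — short.
Try y = 2.14 m: A R^(2/3) = 30.36 — over.
Try y = 1.92 m: A R^(2/3) = 24.21 — matches.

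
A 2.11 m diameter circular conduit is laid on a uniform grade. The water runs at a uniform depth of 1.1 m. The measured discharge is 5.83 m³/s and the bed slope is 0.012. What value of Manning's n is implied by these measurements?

For a circular section of diameter D = 2.11 m at depth y = 1.1 m, the central angle is θ = 2 arccos(1 − 2y/D) = 3.227 rad. Then A = (D²/8)(θ − sin θ) = 1.843 m² and P = Dθ/2 = 3.404 m.
Hydraulic radius R = A/P = 1.843/3.404 = 0.5414 m.
Rearranging Manning's equation: n = (1/Q) A R^(2/3) S^(1/2) = (1/5.83) × 1.843 × 0.5414^(2/3) × √0.012 = 0.023.

n = 0.023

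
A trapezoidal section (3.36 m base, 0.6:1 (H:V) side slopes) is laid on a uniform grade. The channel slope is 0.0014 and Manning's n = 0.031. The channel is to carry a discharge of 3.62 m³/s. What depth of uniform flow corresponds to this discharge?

Manning's equation rearranged: A R^(2/3) = nQ / (1·√S) = 0.031 × 3.62 / (√0.0014) = 2.999.
Trying y = 0.858 m: A R^(2/3) = 2.418 — too small.
Trying y = 1.12 m: A R^(2/3) = 3.748 — too large.
Trying y = 0.978 m: A R^(2/3) = 2.997 — ≈ 2.999.

y_n = 0.978 m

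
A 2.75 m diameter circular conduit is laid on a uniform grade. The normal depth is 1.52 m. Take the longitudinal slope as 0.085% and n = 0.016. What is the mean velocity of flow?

For a circular section of diameter D = 2.75 m at depth y = 1.52 m, the central angle is θ = 2 arccos(1 − 2y/D) = 3.353 rad. Then A = (D²/8)(θ − sin θ) = 3.368 m² and P = Dθ/2 = 4.61 m.
Hydraulic radius R = A/P = 3.368/4.61 = 0.7305 m.
From Manning's equation, V = (1/n) R^(2/3) S^(1/2) = (1/0.016) × 0.7305^(2/3) × 0.00085^(1/2) = 1.48 m/s.

V = 1.48 m/s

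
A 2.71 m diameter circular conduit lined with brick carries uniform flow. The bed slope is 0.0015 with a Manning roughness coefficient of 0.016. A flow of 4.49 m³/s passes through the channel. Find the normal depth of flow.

Manning's equation rearranged: A R^(2/3) = nQ / (1·√S) = 0.016 × 4.49 / (√0.0015) = 1.855.
Trying y = 1.5 m: A R^(2/3) = 2.633 — over.
Trying y = 1.1 m: A R^(2/3) = 1.54 — short.
Trying y = 1.22 m: A R^(2/3) = 1.855 — close enough.

y_n = 1.22 m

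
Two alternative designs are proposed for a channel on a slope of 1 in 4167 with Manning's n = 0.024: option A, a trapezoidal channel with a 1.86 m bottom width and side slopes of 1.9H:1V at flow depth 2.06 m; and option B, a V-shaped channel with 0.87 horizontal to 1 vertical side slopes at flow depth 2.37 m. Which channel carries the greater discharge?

channel A

Channel A: With bottom width b = 1.86 m and side slope z = 1.9: A = (b + zy)y = (1.86 + 1.9×2.06)×2.06 = 11.89 m²; P = b + 2y√(1+z²) = 1.86 + 2×2.06×2.147 = 10.71 m. Hydraulic radius R = A/P = 11.89/10.71 = 1.111 m. Q_A = (1/0.024)·11.89·1.111^(2/3)·√0.00024 = 8.236 m³/s.
Channel B: For a triangular section with side slope z = 0.87: A = zy² = 0.87×2.37² = 4.887 m²; P = 2y√(1+z²) = 2×2.37×1.325 = 6.283 m. Hydraulic radius R = A/P = 4.887/6.283 = 0.7778 m. Q_B = (1/0.024)·4.887·0.7778^(2/3)·√0.00024 = 2.668 m³/s.
Q_A = 8.236 m³/s vs Q_B = 2.668 m³/s, so channel A carries more.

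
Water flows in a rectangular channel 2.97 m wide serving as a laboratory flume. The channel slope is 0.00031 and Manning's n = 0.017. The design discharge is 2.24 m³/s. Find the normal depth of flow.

Manning's equation rearranged: A R^(2/3) = nQ / (1·√S) = 0.017 × 2.24 / (√0.00031) = 2.163.
Try y = 0.882 m: A R^(2/3) = 1.766 — short.
Try y = 1.19 m: A R^(2/3) = 2.681 — over.
Try y = 1.02 m: A R^(2/3) = 2.166 — ≈ 2.163.

y_n = 1.02 m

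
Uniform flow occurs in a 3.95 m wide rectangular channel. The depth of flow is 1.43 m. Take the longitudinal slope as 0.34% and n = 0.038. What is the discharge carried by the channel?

Q = 7.65 m³/s

Flow area A = b·y = 3.95 × 1.43 = 5.649 m². Wetted perimeter P = b + 2y = 3.95 + 2×1.43 = 6.81 m.
Hydraulic radius R = A/P = 5.649/6.81 = 0.8294 m.
Manning's equation: Q = (1/n) A R^(2/3) S^(1/2) = (1/0.038) × 5.649 × 0.8294^(2/3) × 0.0034^(1/2) = 7.65 m³/s.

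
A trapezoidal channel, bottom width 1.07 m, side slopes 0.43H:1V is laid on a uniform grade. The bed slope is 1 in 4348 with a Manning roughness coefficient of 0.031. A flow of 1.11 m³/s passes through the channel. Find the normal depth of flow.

Manning's equation rearranged: A R^(2/3) = nQ / (1·√S) = 0.031 × 1.11 / (√0.00023) = 2.269.
Try y = 2.17 m: A R^(2/3) = 3.589 — too large.
Try y = 1.43 m: A R^(2/3) = 1.668 — too small.
Try y = 1.7 m: A R^(2/3) = 2.278 — ≈ 2.269.

y_n = 1.7 m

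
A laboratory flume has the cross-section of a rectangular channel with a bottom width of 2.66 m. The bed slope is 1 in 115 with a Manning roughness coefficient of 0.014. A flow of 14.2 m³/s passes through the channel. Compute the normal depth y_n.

y_n = 1.12 m

Manning's equation rearranged: A R^(2/3) = nQ / (1·√S) = 0.014 × 14.2 / (√0.008696) = 2.132.
At y = 1.21 m: A R^(2/3) = 2.374 — high.
At y = 0.883 m: A R^(2/3) = 1.54 — low.
At y = 1.12 m: A R^(2/3) = 2.138 — ≈ 2.132.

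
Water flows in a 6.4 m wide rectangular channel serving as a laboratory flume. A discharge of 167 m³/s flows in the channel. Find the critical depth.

For a rectangular channel, critical depth y_c = (q²/g)^(1/3) where q = Q/b = 167/6.4 = 26.09 m²/s.
So y_c = (26.09²/9.81)^(1/3) = 4.11 m.

y_c = 4.11 m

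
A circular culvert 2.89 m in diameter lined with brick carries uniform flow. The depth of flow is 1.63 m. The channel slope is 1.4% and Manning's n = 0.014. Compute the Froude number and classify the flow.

For a circular section of diameter D = 2.89 m at depth y = 1.63 m, the central angle is θ = 2 arccos(1 − 2y/D) = 3.398 rad. Then A = (D²/8)(θ − sin θ) = 3.813 m² and P = Dθ/2 = 4.911 m.
Hydraulic radius R = A/P = 3.813/4.911 = 0.7765 m.
V = (1/n) R^(2/3) √S = (1/0.014) × 0.7765^(2/3) × √0.014 = 7.14 m/s. Hydraulic depth D_h = A/T = 3.813/2.866 = 1.33 m.
Froude number Fr = V/√(g·D_h) = 7.14/√(9.81×1.33) = 1.98, which is greater than 1, so the flow is supercritical.

supercritical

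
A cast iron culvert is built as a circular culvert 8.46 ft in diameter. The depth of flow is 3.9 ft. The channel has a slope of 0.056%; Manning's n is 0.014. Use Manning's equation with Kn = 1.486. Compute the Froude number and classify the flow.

For a circular section of diameter D = 8.46 ft at depth y = 3.9 ft, the central angle is θ = 2 arccos(1 − 2y/D) = 2.985 rad. Then A = (D²/8)(θ − sin θ) = 25.32 ft² and P = Dθ/2 = 12.63 ft.
Hydraulic radius R = A/P = 25.32/12.63 = 2.005 ft.
V = (1.486/n) R^(2/3) √S = (1.486/0.014) × 2.005^(2/3) × √0.00056 = 3.994 ft/s. Hydraulic depth D_h = A/T = 25.32/8.434 = 3.002 ft.
Froude number Fr = V/√(g·D_h) = 3.994/√(32.2×3.002) = 0.406, which is less than 1, so the flow is subcritical.

subcritical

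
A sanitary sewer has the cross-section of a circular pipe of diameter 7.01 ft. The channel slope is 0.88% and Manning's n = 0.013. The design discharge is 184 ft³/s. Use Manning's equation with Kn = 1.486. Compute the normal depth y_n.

y_n = 2.66 ft

Manning's equation rearranged: A R^(2/3) = nQ / (1.486·√S) = 0.013 × 184 / (1.486 × √0.0088) = 17.16.
Trying y = 3.27 ft: A R^(2/3) = 24.89 — too large.
Trying y = 1.83 ft: A R^(2/3) = 8.371 — too small.
Trying y = 2.66 ft: A R^(2/3) = 17.16 — matches.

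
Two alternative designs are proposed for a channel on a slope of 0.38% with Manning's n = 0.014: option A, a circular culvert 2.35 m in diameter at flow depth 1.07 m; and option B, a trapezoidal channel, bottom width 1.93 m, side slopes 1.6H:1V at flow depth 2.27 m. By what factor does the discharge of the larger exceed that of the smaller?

Channel A: For a circular section of diameter D = 2.35 m at depth y = 1.07 m, the central angle is θ = 2 arccos(1 − 2y/D) = 2.963 rad. Then A = (D²/8)(θ − sin θ) = 1.922 m² and P = Dθ/2 = 3.481 m. Hydraulic radius R = A/P = 1.922/3.481 = 0.5522 m. Q_A = (1/0.014)·1.922·0.5522^(2/3)·√0.0038 = 5.697 m³/s.
Channel B: With bottom width b = 1.93 m and side slope z = 1.6: A = (b + zy)y = (1.93 + 1.6×2.27)×2.27 = 12.63 m²; P = b + 2y√(1+z²) = 1.93 + 2×2.27×1.887 = 10.5 m. Hydraulic radius R = A/P = 12.63/10.5 = 1.203 m. Q_B = (1/0.014)·12.63·1.203^(2/3)·√0.0038 = 62.88 m³/s.
The larger discharge is 62.88 m³/s and the smaller is 5.697 m³/s; the ratio is 11.

11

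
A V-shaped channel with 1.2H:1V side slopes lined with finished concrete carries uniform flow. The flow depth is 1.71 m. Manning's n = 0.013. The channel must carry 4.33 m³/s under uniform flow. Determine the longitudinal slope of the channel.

For a triangular section with side slope z = 1.2: A = zy² = 1.2×1.71² = 3.509 m²; P = 2y√(1+z²) = 2×1.71×1.562 = 5.342 m.
Hydraulic radius R = A/P = 3.509/5.342 = 0.6568 m.
From Manning's equation, S = [nQ / (1 A R^(2/3))]² = [0.013 × 4.33 / (1 × 3.509 × 0.6568^(2/3))]² = 0.000451.

S = 0.000451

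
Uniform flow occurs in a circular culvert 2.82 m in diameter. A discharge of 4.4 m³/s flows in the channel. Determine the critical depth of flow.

At critical depth, Q² T / (g A³) = 1, i.e. A³/T = Q²/g = 4.4²/9.81 = 1.973.
Try y = 1 m: A³/T = 2.891 — high.
Try y = 0.675 m: A³/T = 0.6292 — low.
Try y = 0.906 m: A³/T = 1.974 — ≈ 1.973.

y_c = 0.906 m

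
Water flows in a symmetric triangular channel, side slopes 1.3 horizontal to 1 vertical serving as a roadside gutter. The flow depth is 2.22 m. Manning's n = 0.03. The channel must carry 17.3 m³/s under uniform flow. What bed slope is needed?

S = 0.00778

For a triangular section with side slope z = 1.3: A = zy² = 1.3×2.22² = 6.407 m²; P = 2y√(1+z²) = 2×2.22×1.64 = 7.282 m.
Hydraulic radius R = A/P = 6.407/7.282 = 0.8798 m.
From Manning's equation, S = [nQ / (1 A R^(2/3))]² = [0.03 × 17.3 / (1 × 6.407 × 0.8798^(2/3))]² = 0.00778.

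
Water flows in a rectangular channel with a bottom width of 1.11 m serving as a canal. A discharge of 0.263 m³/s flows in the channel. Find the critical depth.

y_c = 0.179 m

For a rectangular channel, critical depth y_c = (q²/g)^(1/3) where q = Q/b = 0.263/1.11 = 0.2369 m²/s.
So y_c = (0.2369²/9.81)^(1/3) = 0.179 m.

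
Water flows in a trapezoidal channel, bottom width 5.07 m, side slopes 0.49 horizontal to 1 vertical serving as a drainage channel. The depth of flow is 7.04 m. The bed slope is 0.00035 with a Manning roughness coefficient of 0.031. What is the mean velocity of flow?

V = 1.22 m/s

With bottom width b = 5.07 m and side slope z = 0.49: A = (b + zy)y = (5.07 + 0.49×7.04)×7.04 = 59.98 m²; P = b + 2y√(1+z²) = 5.07 + 2×7.04×1.114 = 20.75 m.
Hydraulic radius R = A/P = 59.98/20.75 = 2.891 m.
From Manning's equation, V = (1/n) R^(2/3) S^(1/2) = (1/0.031) × 2.891^(2/3) × 0.00035^(1/2) = 1.22 m/s.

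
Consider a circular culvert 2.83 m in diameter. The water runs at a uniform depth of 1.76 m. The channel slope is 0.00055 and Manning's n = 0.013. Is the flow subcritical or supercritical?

For a circular section of diameter D = 2.83 m at depth y = 1.76 m, the central angle is θ = 2 arccos(1 − 2y/D) = 3.634 rad. Then A = (D²/8)(θ − sin θ) = 4.112 m² and P = Dθ/2 = 5.142 m.
Hydraulic radius R = A/P = 4.112/5.142 = 0.7996 m.
V = (1/n) R^(2/3) √S = (1/0.013) × 0.7996^(2/3) × √0.00055 = 1.554 m/s. Hydraulic depth D_h = A/T = 4.112/2.745 = 1.498 m.
Froude number Fr = V/√(g·D_h) = 1.554/√(9.81×1.498) = 0.405, which is less than 1, so the flow is subcritical.

subcritical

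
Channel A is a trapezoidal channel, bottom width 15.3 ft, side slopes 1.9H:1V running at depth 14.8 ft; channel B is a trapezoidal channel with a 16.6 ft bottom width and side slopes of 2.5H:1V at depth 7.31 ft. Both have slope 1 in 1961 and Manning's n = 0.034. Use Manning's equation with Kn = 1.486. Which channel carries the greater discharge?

Channel A: With bottom width b = 15.3 ft and side slope z = 1.9: A = (b + zy)y = (15.3 + 1.9×14.8)×14.8 = 642.6 ft²; P = b + 2y√(1+z²) = 15.3 + 2×14.8×2.147 = 78.85 ft. Hydraulic radius R = A/P = 642.6/78.85 = 8.149 ft. Q_A = (1.486/0.034)·642.6·8.149^(2/3)·√0.0005099 = 2568 ft³/s.
Channel B: With bottom width b = 16.6 ft and side slope z = 2.5: A = (b + zy)y = (16.6 + 2.5×7.31)×7.31 = 254.9 ft²; P = b + 2y√(1+z²) = 16.6 + 2×7.31×2.693 = 55.97 ft. Hydraulic radius R = A/P = 254.9/55.97 = 4.555 ft. Q_B = (1.486/0.034)·254.9·4.555^(2/3)·√0.0005099 = 691.4 ft³/s.
Q_A = 2568 ft³/s vs Q_B = 691.4 ft³/s, so channel A carries more.

channel A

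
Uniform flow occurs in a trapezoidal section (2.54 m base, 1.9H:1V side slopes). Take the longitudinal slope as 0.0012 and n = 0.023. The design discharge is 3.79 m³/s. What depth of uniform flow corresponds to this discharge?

y_n = 0.866 m

Manning's equation rearranged: A R^(2/3) = nQ / (1·√S) = 0.023 × 3.79 / (√0.0012) = 2.516.
At y = 0.964 m: A R^(2/3) = 3.1 — over.
At y = 0.866 m: A R^(2/3) = 2.518 — matches.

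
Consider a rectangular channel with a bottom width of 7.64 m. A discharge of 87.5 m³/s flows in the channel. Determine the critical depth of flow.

y_c = 2.37 m

For a rectangular channel, critical depth y_c = (q²/g)^(1/3) where q = Q/b = 87.5/7.64 = 11.45 m²/s.
So y_c = (11.45²/9.81)^(1/3) = 2.37 m.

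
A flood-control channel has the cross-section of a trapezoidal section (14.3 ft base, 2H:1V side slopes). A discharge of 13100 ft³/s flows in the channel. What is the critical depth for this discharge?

At critical depth, Q² T / (g A³) = 1, i.e. A³/T = Q²/g = 13100²/32.2 = 5330000.
At y = 14 ft: A³/T = 2954000 — low.
At y = 16.1 ft: A³/T = 5332000 — ≈ 5330000.

y_c = 16.1 ft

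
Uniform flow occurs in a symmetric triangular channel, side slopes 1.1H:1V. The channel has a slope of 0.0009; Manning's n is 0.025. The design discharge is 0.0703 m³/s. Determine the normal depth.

y_n = 0.427 m

Manning's equation rearranged: A R^(2/3) = nQ / (1·√S) = 0.025 × 0.0703 / (√0.0009) = 0.05858.
At y = 0.341 m: A R^(2/3) = 0.03217 — short.
At y = 0.474 m: A R^(2/3) = 0.07743 — over.
At y = 0.427 m: A R^(2/3) = 0.05861 — ≈ 0.05858.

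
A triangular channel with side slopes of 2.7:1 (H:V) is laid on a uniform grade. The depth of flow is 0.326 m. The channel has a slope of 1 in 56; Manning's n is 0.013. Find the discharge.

For a triangular section with side slope z = 2.7: A = zy² = 2.7×0.326² = 0.2869 m²; P = 2y√(1+z²) = 2×0.326×2.879 = 1.877 m.
Hydraulic radius R = A/P = 0.2869/1.877 = 0.1529 m.
Manning's equation: Q = (1/n) A R^(2/3) S^(1/2) = (1/0.013) × 0.2869 × 0.1529^(2/3) × 0.01786^(1/2) = 0.843 m³/s.

Q = 0.843 m³/s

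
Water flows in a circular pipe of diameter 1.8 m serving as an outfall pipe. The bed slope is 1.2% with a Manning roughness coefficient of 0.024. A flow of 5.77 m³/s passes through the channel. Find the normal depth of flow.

y_n = 1.27 m

Manning's equation rearranged: A R^(2/3) = nQ / (1·√S) = 0.024 × 5.77 / (√0.012) = 1.264.
At y = 0.963 m: A R^(2/3) = 0.8366 — short.
At y = 1.43 m: A R^(2/3) = 1.451 — over.
At y = 1.27 m: A R^(2/3) = 1.264 — matches.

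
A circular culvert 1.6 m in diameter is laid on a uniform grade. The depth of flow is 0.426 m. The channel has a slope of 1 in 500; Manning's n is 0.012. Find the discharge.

Q = 0.631 m³/s

For a circular section of diameter D = 1.6 m at depth y = 0.426 m, the central angle is θ = 2 arccos(1 − 2y/D) = 2.169 rad. Then A = (D²/8)(θ − sin θ) = 0.4295 m² and P = Dθ/2 = 1.735 m.
Hydraulic radius R = A/P = 0.4295/1.735 = 0.2476 m.
Manning's equation: Q = (1/n) A R^(2/3) S^(1/2) = (1/0.012) × 0.4295 × 0.2476^(2/3) × 0.002^(1/2) = 0.631 m³/s.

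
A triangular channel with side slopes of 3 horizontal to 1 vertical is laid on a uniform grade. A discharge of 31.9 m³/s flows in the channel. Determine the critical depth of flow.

At critical depth, Q² T / (g A³) = 1, i.e. A³/T = Q²/g = 31.9²/9.81 = 103.7.
Trying y = 1.53 m: A³/T = 37.73 — short.
Trying y = 2.05 m: A³/T = 162.9 — over.
Trying y = 1.87 m: A³/T = 102.9 — matches.

y_c = 1.87 m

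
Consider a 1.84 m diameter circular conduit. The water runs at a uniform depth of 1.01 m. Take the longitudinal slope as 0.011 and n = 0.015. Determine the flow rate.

For a circular section of diameter D = 1.84 m at depth y = 1.01 m, the central angle is θ = 2 arccos(1 − 2y/D) = 3.338 rad. Then A = (D²/8)(θ − sin θ) = 1.495 m² and P = Dθ/2 = 3.071 m.
Hydraulic radius R = A/P = 1.495/3.071 = 0.4868 m.
Manning's equation: Q = (1/n) A R^(2/3) S^(1/2) = (1/0.015) × 1.495 × 0.4868^(2/3) × 0.011^(1/2) = 6.47 m³/s.

Q = 6.47 m³/s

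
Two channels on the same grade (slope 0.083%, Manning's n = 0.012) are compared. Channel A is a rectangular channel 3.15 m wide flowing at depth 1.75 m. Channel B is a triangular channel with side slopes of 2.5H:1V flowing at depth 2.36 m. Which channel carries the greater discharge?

channel B

Channel A: Flow area A = b·y = 3.15 × 1.75 = 5.513 m². Wetted perimeter P = b + 2y = 3.15 + 2×1.75 = 6.65 m. Hydraulic radius R = A/P = 5.513/6.65 = 0.8289 m. Q_A = (1/0.012)·5.513·0.8289^(2/3)·√0.00083 = 11.68 m³/s.
Channel B: For a triangular section with side slope z = 2.5: A = zy² = 2.5×2.36² = 13.92 m²; P = 2y√(1+z²) = 2×2.36×2.693 = 12.71 m. Hydraulic radius R = A/P = 13.92/12.71 = 1.096 m. Q_B = (1/0.012)·13.92·1.096^(2/3)·√0.00083 = 35.53 m³/s.
Q_A = 11.68 m³/s vs Q_B = 35.53 m³/s, so channel B carries more.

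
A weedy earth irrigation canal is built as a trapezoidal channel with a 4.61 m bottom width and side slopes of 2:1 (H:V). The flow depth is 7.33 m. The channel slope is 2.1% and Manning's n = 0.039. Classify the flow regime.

supercritical

With bottom width b = 4.61 m and side slope z = 2: A = (b + zy)y = (4.61 + 2×7.33)×7.33 = 141.2 m²; P = b + 2y√(1+z²) = 4.61 + 2×7.33×2.236 = 37.39 m.
Hydraulic radius R = A/P = 141.2/37.39 = 3.778 m.
V = (1/n) R^(2/3) √S = (1/0.039) × 3.778^(2/3) × √0.021 = 9.013 m/s. Hydraulic depth D_h = A/T = 141.2/33.93 = 4.163 m.
Froude number Fr = V/√(g·D_h) = 9.013/√(9.81×4.163) = 1.41, which is greater than 1, so the flow is supercritical.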